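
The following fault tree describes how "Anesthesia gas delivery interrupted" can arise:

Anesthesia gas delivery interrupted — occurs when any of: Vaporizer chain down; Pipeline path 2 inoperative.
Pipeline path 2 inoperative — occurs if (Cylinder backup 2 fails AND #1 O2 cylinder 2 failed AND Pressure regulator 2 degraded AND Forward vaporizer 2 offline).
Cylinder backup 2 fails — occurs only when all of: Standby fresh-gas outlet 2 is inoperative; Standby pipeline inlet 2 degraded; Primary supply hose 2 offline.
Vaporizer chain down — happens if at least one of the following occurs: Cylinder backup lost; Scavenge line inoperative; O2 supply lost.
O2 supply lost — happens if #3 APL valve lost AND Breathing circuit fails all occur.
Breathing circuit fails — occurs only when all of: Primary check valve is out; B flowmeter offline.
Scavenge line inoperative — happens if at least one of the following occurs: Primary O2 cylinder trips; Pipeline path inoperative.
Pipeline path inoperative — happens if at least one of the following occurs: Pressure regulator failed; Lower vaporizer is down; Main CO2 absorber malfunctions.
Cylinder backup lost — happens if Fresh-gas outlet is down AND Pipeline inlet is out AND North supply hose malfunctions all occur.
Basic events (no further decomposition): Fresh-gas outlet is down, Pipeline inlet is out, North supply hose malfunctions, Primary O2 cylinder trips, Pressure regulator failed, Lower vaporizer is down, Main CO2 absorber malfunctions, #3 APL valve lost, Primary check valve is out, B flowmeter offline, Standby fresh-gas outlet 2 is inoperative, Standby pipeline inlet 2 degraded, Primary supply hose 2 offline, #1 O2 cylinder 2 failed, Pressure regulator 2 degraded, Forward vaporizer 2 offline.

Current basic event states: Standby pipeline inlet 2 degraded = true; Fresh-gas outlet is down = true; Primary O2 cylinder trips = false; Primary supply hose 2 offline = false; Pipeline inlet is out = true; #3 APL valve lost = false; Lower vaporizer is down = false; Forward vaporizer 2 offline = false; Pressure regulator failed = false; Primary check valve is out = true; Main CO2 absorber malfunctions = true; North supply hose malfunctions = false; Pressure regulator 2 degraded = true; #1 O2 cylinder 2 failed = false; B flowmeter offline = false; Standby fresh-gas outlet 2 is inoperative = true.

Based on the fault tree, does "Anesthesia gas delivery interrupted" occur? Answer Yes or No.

Cylinder backup lost [AND]: Fresh-gas outlet is down=occurs, Pipeline inlet is out=occurs, North supply hose malfunctions=not → not all inputs occur → does not occur.
Pipeline path inoperative [OR]: Pressure regulator failed=not, Lower vaporizer is down=not, Main CO2 absorber malfunctions=occurs → at least one input occurs → occurs.
Scavenge line inoperative [OR]: Primary O2 cylinder trips=not, Pipeline path inoperative=occurs → at least one input occurs → occurs.
Breathing circuit fails [AND]: Primary check valve is out=occurs, B flowmeter offline=not → not all inputs occur → does not occur.
O2 supply lost [AND]: #3 APL valve lost=not, Breathing circuit fails=not → not all inputs occur → does not occur.
Vaporizer chain down [OR]: Cylinder backup lost=not, Scavenge line inoperative=occurs, O2 supply lost=not → at least one input occurs → occurs.
Cylinder backup 2 fails [AND]: Standby fresh-gas outlet 2 is inoperative=occurs, Standby pipeline inlet 2 degraded=occurs, Primary supply hose 2 offline=not → not all inputs occur → does not occur.
Pipeline path 2 inoperative [AND]: Cylinder backup 2 fails=not, #1 O2 cylinder 2 failed=not, Pressure regulator 2 degraded=occurs, Forward vaporizer 2 offline=not → not all inputs occur → does not occur.
Anesthesia gas delivery interrupted [OR]: Vaporizer chain down=occurs, Pipeline path 2 inoperative=not → at least one input occurs → occurs.

Yes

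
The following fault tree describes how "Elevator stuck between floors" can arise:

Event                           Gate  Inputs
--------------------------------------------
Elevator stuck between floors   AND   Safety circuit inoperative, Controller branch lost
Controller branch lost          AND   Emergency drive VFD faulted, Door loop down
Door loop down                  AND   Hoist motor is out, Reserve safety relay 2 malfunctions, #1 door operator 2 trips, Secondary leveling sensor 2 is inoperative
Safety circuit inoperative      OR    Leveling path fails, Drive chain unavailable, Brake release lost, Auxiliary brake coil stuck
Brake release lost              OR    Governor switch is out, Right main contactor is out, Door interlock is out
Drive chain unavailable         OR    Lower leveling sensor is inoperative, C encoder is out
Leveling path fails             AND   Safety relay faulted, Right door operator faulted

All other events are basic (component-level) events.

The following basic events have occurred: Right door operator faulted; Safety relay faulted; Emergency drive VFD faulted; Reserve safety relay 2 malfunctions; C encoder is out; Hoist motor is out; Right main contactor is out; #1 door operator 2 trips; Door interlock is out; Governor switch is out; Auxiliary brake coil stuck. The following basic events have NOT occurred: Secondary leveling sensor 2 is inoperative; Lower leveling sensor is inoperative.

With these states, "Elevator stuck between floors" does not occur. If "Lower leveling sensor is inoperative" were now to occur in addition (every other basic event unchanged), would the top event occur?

No

Counterfactual: set "Lower leveling sensor is inoperative" to occurred.
Leveling path fails [AND]: Safety relay faulted=occurs, Right door operator faulted=occurs → all inputs occur → occurs.
Drive chain unavailable [OR]: Lower leveling sensor is inoperative=occurs, C encoder is out=occurs → at least one input occurs → occurs.
Brake release lost [OR]: Governor switch is out=occurs, Right main contactor is out=occurs, Door interlock is out=occurs → at least one input occurs → occurs.
Safety circuit inoperative [OR]: Leveling path fails=occurs, Drive chain unavailable=occurs, Brake release lost=occurs, Auxiliary brake coil stuck=occurs → at least one input occurs → occurs.
Door loop down [AND]: Hoist motor is out=occurs, Reserve safety relay 2 malfunctions=occurs, #1 door operator 2 trips=occurs, Secondary leveling sensor 2 is inoperative=not → not all inputs occur → does not occur.
Controller branch lost [AND]: Emergency drive VFD faulted=occurs, Door loop down=not → not all inputs occur → does not occur.
Elevator stuck between floors [AND]: Safety circuit inoperative=occurs, Controller branch lost=not → not all inputs occur → does not occur.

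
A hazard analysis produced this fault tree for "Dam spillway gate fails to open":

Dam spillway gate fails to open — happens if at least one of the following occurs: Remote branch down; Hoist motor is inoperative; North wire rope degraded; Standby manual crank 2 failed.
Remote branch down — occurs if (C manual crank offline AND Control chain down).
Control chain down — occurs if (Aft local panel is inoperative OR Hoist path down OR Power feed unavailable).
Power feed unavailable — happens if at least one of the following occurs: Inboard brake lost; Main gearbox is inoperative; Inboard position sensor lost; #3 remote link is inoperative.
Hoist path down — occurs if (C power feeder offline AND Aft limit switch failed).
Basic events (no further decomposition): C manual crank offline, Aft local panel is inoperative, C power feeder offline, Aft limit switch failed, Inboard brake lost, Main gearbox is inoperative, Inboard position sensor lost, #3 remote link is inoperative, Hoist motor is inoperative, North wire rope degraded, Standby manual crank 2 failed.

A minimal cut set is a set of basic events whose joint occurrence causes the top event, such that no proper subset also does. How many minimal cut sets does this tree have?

9

Hoist path down [AND]: one cut set from each child combined → 1 × 1 = 1 cut set(s).
Power feed unavailable [OR]: union of children's cut sets → 4 cut set(s).
Control chain down [OR]: union of children's cut sets → 6 cut set(s).
Remote branch down [AND]: one cut set from each child combined → 1 × 6 = 6 cut set(s).
Dam spillway gate fails to open [OR]: union of children's cut sets → 9 cut set(s).
Minimal cut sets: {Aft local panel is inoperative, C manual crank offline}; {Aft limit switch failed, C manual crank offline, C power feeder offline}; {C manual crank offline, Inboard brake lost}; {C manual crank offline, Main gearbox is inoperative}; {C manual crank offline, Inboard position sensor lost}; {#3 remote link is inoperative, C manual crank offline}; {Hoist motor is inoperative}; {North wire rope degraded}; {Standby manual crank 2 failed}.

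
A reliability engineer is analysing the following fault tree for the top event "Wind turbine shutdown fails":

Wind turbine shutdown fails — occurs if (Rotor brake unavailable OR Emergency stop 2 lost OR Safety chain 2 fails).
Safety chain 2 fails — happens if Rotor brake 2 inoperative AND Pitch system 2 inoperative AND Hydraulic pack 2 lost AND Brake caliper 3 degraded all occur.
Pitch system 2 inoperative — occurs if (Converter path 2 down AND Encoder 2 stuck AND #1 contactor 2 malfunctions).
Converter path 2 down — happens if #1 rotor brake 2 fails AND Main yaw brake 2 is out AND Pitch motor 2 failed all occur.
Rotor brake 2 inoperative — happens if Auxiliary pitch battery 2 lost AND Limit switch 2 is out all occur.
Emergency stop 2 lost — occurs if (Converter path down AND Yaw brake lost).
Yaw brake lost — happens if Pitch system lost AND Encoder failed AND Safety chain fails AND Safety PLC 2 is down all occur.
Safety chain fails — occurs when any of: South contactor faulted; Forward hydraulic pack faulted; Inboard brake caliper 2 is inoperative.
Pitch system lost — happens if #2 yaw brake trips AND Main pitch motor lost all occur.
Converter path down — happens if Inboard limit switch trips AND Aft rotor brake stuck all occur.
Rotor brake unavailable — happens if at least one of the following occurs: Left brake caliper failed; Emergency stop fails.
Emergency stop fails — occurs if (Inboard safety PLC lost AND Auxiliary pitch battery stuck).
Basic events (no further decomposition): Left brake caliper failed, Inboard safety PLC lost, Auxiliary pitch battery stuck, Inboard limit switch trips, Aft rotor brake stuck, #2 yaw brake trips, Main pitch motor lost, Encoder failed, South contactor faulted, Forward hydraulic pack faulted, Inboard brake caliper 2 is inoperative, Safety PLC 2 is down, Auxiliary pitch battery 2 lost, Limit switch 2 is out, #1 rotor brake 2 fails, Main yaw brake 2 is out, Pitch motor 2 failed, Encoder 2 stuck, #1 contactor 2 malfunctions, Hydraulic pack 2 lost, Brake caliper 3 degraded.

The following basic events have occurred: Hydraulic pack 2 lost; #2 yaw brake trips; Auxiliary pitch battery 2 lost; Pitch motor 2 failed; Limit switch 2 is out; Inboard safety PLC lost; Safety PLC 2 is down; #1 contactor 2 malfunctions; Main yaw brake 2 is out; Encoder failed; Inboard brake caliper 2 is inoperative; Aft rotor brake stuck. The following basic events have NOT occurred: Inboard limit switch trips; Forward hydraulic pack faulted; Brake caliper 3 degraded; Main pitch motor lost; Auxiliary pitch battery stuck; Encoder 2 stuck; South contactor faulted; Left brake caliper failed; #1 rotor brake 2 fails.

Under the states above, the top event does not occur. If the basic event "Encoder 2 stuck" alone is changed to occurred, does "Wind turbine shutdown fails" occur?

No

Counterfactual: set "Encoder 2 stuck" to occurred.
Emergency stop fails [AND]: Inboard safety PLC lost=occurs, Auxiliary pitch battery stuck=not → not all inputs occur → does not occur.
Rotor brake unavailable [OR]: Left brake caliper failed=not, Emergency stop fails=not → no input occurs → does not occur.
Converter path down [AND]: Inboard limit switch trips=not, Aft rotor brake stuck=occurs → not all inputs occur → does not occur.
Pitch system lost [AND]: #2 yaw brake trips=occurs, Main pitch motor lost=not → not all inputs occur → does not occur.
Safety chain fails [OR]: South contactor faulted=not, Forward hydraulic pack faulted=not, Inboard brake caliper 2 is inoperative=occurs → at least one input occurs → occurs.
Yaw brake lost [AND]: Pitch system lost=not, Encoder failed=occurs, Safety chain fails=occurs, Safety PLC 2 is down=occurs → not all inputs occur → does not occur.
Emergency stop 2 lost [AND]: Converter path down=not, Yaw brake lost=not → not all inputs occur → does not occur.
Rotor brake 2 inoperative [AND]: Auxiliary pitch battery 2 lost=occurs, Limit switch 2 is out=occurs → all inputs occur → occurs.
Converter path 2 down [AND]: #1 rotor brake 2 fails=not, Main yaw brake 2 is out=occurs, Pitch motor 2 failed=occurs → not all inputs occur → does not occur.
Pitch system 2 inoperative [AND]: Converter path 2 down=not, Encoder 2 stuck=occurs, #1 contactor 2 malfunctions=occurs → not all inputs occur → does not occur.
Safety chain 2 fails [AND]: Rotor brake 2 inoperative=occurs, Pitch system 2 inoperative=not, Hydraulic pack 2 lost=occurs, Brake caliper 3 degraded=not → not all inputs occur → does not occur.
Wind turbine shutdown fails [OR]: Rotor brake unavailable=not, Emergency stop 2 lost=not, Safety chain 2 fails=not → no input occurs → does not occur.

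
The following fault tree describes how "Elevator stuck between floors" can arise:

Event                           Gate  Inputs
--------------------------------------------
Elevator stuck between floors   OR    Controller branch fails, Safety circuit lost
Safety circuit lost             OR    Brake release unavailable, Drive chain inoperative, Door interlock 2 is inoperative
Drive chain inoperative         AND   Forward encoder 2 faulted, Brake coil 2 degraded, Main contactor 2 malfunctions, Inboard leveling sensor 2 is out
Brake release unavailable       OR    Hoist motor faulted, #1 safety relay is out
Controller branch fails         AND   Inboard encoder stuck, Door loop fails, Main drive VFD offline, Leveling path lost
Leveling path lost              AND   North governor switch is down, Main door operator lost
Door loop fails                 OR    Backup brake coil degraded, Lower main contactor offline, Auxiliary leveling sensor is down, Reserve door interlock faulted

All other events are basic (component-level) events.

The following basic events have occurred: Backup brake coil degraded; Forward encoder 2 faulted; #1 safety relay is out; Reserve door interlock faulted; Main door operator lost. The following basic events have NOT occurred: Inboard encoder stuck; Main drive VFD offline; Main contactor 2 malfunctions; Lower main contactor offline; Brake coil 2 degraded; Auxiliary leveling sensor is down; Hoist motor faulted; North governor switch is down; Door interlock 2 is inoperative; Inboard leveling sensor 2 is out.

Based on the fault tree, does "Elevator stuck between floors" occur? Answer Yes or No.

Yes

Door loop fails [OR]: Backup brake coil degraded=occurs, Lower main contactor offline=not, Auxiliary leveling sensor is down=not, Reserve door interlock faulted=occurs → at least one input occurs → occurs.
Leveling path lost [AND]: North governor switch is down=not, Main door operator lost=occurs → not all inputs occur → does not occur.
Controller branch fails [AND]: Inboard encoder stuck=not, Door loop fails=occurs, Main drive VFD offline=not, Leveling path lost=not → not all inputs occur → does not occur.
Brake release unavailable [OR]: Hoist motor faulted=not, #1 safety relay is out=occurs → at least one input occurs → occurs.
Drive chain inoperative [AND]: Forward encoder 2 faulted=occurs, Brake coil 2 degraded=not, Main contactor 2 malfunctions=not, Inboard leveling sensor 2 is out=not → not all inputs occur → does not occur.
Safety circuit lost [OR]: Brake release unavailable=occurs, Drive chain inoperative=not, Door interlock 2 is inoperative=not → at least one input occurs → occurs.
Elevator stuck between floors [OR]: Controller branch fails=not, Safety circuit lost=occurs → at least one input occurs → occurs.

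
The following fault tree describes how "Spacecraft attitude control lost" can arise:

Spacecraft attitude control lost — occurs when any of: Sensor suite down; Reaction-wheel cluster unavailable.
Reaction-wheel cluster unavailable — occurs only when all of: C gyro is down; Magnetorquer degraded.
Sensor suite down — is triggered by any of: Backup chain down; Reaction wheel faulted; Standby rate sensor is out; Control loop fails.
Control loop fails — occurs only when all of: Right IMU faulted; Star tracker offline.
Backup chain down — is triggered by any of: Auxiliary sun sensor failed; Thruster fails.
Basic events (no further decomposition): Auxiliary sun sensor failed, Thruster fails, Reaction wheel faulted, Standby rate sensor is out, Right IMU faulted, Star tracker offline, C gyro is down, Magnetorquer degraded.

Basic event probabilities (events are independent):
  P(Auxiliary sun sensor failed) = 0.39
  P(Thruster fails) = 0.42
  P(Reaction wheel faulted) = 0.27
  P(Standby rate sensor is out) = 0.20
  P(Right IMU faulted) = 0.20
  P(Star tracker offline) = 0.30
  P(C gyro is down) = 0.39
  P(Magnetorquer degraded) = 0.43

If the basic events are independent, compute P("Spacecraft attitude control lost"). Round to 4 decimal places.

0.8383

P(Backup chain down) [OR] = 1 − (1−0.39) × (1−0.42) = 0.646200
P(Control loop fails) [AND] = 0.20 × 0.30 = 0.060000
P(Sensor suite down) [OR] = 1 − (1−0.646200) × (1−0.27) × (1−0.20) × (1−0.060000) = 0.805778
P(Reaction-wheel cluster unavailable) [AND] = 0.39 × 0.43 = 0.167700
P(Spacecraft attitude control lost) [OR] = 1 − (1−0.805778) × (1−0.167700) = 0.838349
Rounded to 4 decimal places: P(Spacecraft attitude control lost) ≈ 0.8383.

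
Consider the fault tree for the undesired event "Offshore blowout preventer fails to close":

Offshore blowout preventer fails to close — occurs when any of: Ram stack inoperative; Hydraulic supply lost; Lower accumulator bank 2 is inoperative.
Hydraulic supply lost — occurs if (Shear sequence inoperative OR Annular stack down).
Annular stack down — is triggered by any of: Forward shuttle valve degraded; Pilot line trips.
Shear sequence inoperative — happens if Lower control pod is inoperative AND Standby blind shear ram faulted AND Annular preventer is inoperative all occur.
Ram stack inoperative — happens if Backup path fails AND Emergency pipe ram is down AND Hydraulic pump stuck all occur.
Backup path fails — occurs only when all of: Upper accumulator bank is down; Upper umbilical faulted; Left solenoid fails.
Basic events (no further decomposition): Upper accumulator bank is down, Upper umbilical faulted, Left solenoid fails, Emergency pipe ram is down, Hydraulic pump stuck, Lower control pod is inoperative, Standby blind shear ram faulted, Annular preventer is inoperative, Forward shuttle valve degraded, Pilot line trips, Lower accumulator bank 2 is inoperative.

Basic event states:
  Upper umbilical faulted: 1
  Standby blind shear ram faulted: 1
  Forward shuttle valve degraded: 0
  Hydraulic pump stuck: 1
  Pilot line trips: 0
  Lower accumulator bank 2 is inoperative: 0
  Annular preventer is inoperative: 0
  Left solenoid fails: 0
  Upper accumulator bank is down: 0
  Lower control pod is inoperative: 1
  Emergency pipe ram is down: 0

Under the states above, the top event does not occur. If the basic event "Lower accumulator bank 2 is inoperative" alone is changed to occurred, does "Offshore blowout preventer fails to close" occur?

Counterfactual: set "Lower accumulator bank 2 is inoperative" to occurred.
Backup path fails [AND]: Upper accumulator bank is down=not, Upper umbilical faulted=occurs, Left solenoid fails=not → not all inputs occur → does not occur.
Ram stack inoperative [AND]: Backup path fails=not, Emergency pipe ram is down=not, Hydraulic pump stuck=occurs → not all inputs occur → does not occur.
Shear sequence inoperative [AND]: Lower control pod is inoperative=occurs, Standby blind shear ram faulted=occurs, Annular preventer is inoperative=not → not all inputs occur → does not occur.
Annular stack down [OR]: Forward shuttle valve degraded=not, Pilot line trips=not → no input occurs → does not occur.
Hydraulic supply lost [OR]: Shear sequence inoperative=not, Annular stack down=not → no input occurs → does not occur.
Offshore blowout preventer fails to close [OR]: Ram stack inoperative=not, Hydraulic supply lost=not, Lower accumulator bank 2 is inoperative=occurs → at least one input occurs → occurs.

Yes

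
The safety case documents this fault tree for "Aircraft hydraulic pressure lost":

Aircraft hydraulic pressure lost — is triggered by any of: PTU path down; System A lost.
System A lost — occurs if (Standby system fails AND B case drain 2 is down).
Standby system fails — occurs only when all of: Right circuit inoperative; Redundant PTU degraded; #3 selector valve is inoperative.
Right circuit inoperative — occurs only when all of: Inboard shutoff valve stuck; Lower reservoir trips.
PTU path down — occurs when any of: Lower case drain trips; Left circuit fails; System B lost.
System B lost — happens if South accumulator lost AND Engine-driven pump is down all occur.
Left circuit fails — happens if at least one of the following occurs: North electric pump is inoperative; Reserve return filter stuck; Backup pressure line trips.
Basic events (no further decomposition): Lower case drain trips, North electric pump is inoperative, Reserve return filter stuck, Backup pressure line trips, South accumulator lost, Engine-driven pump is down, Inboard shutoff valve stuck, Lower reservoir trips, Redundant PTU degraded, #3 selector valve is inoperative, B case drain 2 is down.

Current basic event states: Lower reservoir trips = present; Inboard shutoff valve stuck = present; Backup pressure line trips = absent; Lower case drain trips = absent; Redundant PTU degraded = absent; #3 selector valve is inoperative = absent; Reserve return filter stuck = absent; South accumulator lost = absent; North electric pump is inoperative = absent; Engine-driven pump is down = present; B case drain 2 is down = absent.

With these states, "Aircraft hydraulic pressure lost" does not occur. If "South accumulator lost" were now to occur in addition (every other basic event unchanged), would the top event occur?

Yes

Counterfactual: set "South accumulator lost" to occurred.
Left circuit fails [OR]: North electric pump is inoperative=not, Reserve return filter stuck=not, Backup pressure line trips=not → no input occurs → does not occur.
System B lost [AND]: South accumulator lost=occurs, Engine-driven pump is down=occurs → all inputs occur → occurs.
PTU path down [OR]: Lower case drain trips=not, Left circuit fails=not, System B lost=occurs → at least one input occurs → occurs.
Right circuit inoperative [AND]: Inboard shutoff valve stuck=occurs, Lower reservoir trips=occurs → all inputs occur → occurs.
Standby system fails [AND]: Right circuit inoperative=occurs, Redundant PTU degraded=not, #3 selector valve is inoperative=not → not all inputs occur → does not occur.
System A lost [AND]: Standby system fails=not, B case drain 2 is down=not → not all inputs occur → does not occur.
Aircraft hydraulic pressure lost [OR]: PTU path down=occurs, System A lost=not → at least one input occurs → occurs.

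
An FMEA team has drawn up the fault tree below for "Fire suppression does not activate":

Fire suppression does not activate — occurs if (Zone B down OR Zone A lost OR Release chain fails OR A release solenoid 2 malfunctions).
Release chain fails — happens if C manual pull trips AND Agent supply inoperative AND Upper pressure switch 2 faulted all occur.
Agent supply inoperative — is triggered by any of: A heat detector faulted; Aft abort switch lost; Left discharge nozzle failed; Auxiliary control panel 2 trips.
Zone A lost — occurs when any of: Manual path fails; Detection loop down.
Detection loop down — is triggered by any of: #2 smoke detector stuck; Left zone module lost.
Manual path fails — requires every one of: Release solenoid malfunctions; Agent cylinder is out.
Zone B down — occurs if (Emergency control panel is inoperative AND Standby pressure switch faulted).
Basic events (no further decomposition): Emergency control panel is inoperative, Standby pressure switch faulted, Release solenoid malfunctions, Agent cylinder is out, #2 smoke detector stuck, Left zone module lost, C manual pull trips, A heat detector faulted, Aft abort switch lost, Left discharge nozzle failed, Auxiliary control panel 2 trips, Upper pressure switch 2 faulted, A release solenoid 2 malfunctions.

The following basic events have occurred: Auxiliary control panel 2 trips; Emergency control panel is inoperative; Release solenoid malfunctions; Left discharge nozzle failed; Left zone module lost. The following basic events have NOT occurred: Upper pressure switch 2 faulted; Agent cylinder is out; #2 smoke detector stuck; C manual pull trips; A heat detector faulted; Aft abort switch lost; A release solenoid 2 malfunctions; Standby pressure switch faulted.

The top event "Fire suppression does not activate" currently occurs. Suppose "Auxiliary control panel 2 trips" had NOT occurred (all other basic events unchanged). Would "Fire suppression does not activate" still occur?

Yes

Counterfactual: set "Auxiliary control panel 2 trips" to not occurred.
Zone B down [AND]: Emergency control panel is inoperative=occurs, Standby pressure switch faulted=not → not all inputs occur → does not occur.
Manual path fails [AND]: Release solenoid malfunctions=occurs, Agent cylinder is out=not → not all inputs occur → does not occur.
Detection loop down [OR]: #2 smoke detector stuck=not, Left zone module lost=occurs → at least one input occurs → occurs.
Zone A lost [OR]: Manual path fails=not, Detection loop down=occurs → at least one input occurs → occurs.
Agent supply inoperative [OR]: A heat detector faulted=not, Aft abort switch lost=not, Left discharge nozzle failed=occurs, Auxiliary control panel 2 trips=not → at least one input occurs → occurs.
Release chain fails [AND]: C manual pull trips=not, Agent supply inoperative=occurs, Upper pressure switch 2 faulted=not → not all inputs occur → does not occur.
Fire suppression does not activate [OR]: Zone B down=not, Zone A lost=occurs, Release chain fails=not, A release solenoid 2 malfunctions=not → at least one input occurs → occurs.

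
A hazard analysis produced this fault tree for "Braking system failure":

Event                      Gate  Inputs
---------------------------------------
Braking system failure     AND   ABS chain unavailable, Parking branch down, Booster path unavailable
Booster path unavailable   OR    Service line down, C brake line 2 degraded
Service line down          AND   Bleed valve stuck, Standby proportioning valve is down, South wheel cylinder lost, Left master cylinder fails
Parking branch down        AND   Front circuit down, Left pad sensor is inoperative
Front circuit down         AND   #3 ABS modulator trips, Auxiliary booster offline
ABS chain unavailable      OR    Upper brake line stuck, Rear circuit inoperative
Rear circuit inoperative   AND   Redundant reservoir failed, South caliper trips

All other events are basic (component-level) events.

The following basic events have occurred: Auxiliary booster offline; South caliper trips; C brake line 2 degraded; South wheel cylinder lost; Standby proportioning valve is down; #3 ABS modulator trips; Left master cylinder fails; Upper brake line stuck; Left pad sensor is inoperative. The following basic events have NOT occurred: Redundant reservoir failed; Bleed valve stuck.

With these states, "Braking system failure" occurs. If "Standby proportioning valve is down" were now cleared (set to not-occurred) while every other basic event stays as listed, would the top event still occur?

Counterfactual: set "Standby proportioning valve is down" to not occurred.
Rear circuit inoperative [AND]: Redundant reservoir failed=not, South caliper trips=occurs → not all inputs occur → does not occur.
ABS chain unavailable [OR]: Upper brake line stuck=occurs, Rear circuit inoperative=not → at least one input occurs → occurs.
Front circuit down [AND]: #3 ABS modulator trips=occurs, Auxiliary booster offline=occurs → all inputs occur → occurs.
Parking branch down [AND]: Front circuit down=occurs, Left pad sensor is inoperative=occurs → all inputs occur → occurs.
Service line down [AND]: Bleed valve stuck=not, Standby proportioning valve is down=not, South wheel cylinder lost=occurs, Left master cylinder fails=occurs → not all inputs occur → does not occur.
Booster path unavailable [OR]: Service line down=not, C brake line 2 degraded=occurs → at least one input occurs → occurs.
Braking system failure [AND]: ABS chain unavailable=occurs, Parking branch down=occurs, Booster path unavailable=occurs → all inputs occur → occurs.

Yes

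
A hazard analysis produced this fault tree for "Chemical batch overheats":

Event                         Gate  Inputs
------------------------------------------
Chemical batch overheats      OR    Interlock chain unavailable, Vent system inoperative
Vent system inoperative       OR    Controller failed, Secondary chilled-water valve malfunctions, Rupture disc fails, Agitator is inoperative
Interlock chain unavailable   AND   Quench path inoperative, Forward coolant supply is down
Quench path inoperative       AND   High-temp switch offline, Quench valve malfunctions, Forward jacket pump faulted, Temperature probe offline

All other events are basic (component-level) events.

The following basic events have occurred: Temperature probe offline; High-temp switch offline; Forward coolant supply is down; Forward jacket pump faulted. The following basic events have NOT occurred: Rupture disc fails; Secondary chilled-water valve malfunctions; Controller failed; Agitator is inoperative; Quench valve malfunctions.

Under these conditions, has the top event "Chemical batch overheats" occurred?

No

Quench path inoperative [AND]: High-temp switch offline=occurs, Quench valve malfunctions=not, Forward jacket pump faulted=occurs, Temperature probe offline=occurs → not all inputs occur → does not occur.
Interlock chain unavailable [AND]: Quench path inoperative=not, Forward coolant supply is down=occurs → not all inputs occur → does not occur.
Vent system inoperative [OR]: Controller failed=not, Secondary chilled-water valve malfunctions=not, Rupture disc fails=not, Agitator is inoperative=not → no input occurs → does not occur.
Chemical batch overheats [OR]: Interlock chain unavailable=not, Vent system inoperative=not → no input occurs → does not occur.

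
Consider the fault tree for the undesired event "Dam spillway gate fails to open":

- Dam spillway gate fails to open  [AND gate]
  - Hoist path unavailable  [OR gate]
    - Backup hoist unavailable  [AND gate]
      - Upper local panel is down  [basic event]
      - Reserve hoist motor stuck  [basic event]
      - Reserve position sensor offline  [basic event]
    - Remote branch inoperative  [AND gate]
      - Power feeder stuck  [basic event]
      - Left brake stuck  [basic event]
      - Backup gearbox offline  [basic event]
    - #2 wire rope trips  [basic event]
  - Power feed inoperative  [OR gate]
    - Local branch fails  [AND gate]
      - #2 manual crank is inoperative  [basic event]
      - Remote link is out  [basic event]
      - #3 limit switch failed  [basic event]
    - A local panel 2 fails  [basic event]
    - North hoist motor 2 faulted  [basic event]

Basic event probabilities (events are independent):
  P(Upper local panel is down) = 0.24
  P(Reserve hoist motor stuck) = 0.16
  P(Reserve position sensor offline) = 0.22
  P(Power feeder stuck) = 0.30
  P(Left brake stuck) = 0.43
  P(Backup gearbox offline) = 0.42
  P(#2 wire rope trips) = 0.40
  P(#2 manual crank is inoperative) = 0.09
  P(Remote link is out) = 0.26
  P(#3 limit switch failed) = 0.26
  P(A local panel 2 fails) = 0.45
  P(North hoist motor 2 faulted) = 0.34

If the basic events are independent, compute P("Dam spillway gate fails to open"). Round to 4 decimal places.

P(Backup hoist unavailable) [AND] = 0.24 × 0.16 × 0.22 = 0.008448
P(Remote branch inoperative) [AND] = 0.30 × 0.43 × 0.42 = 0.054180
P(Hoist path unavailable) [OR] = 1 − (1−0.008448) × (1−0.054180) × (1−0.40) = 0.437302
P(Local branch fails) [AND] = 0.09 × 0.26 × 0.26 = 0.006084
P(Power feed inoperative) [OR] = 1 − (1−0.006084) × (1−0.45) × (1−0.34) = 0.639208
P(Dam spillway gate fails to open) [AND] = 0.437302 × 0.639208 = 0.279527
Rounded to 4 decimal places: P(Dam spillway gate fails to open) ≈ 0.2795.

0.2795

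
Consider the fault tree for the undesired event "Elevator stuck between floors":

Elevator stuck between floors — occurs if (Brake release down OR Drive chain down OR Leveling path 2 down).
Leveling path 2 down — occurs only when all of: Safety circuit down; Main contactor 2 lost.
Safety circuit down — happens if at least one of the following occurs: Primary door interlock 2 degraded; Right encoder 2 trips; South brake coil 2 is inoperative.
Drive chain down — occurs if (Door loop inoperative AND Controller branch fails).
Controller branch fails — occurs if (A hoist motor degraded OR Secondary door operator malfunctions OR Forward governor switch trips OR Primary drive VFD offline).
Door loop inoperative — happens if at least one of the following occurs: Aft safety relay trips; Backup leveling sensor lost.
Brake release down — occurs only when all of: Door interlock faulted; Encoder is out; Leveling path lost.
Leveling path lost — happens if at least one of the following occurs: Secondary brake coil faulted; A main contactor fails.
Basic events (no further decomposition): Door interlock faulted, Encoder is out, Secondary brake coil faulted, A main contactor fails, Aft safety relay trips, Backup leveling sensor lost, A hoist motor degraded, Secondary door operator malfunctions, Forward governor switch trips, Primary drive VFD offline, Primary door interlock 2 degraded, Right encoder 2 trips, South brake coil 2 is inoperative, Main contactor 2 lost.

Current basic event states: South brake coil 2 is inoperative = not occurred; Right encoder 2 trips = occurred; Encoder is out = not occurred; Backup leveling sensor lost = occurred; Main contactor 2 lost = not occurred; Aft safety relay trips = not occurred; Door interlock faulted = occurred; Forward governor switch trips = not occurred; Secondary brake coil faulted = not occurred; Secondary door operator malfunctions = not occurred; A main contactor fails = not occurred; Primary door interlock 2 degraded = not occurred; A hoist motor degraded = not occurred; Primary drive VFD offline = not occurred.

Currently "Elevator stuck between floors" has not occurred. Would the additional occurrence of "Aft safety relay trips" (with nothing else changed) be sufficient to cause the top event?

Counterfactual: set "Aft safety relay trips" to occurred.
Leveling path lost [OR]: Secondary brake coil faulted=not, A main contactor fails=not → no input occurs → does not occur.
Brake release down [AND]: Door interlock faulted=occurs, Encoder is out=not, Leveling path lost=not → not all inputs occur → does not occur.
Door loop inoperative [OR]: Aft safety relay trips=occurs, Backup leveling sensor lost=occurs → at least one input occurs → occurs.
Controller branch fails [OR]: A hoist motor degraded=not, Secondary door operator malfunctions=not, Forward governor switch trips=not, Primary drive VFD offline=not → no input occurs → does not occur.
Drive chain down [AND]: Door loop inoperative=occurs, Controller branch fails=not → not all inputs occur → does not occur.
Safety circuit down [OR]: Primary door interlock 2 degraded=not, Right encoder 2 trips=occurs, South brake coil 2 is inoperative=not → at least one input occurs → occurs.
Leveling path 2 down [AND]: Safety circuit down=occurs, Main contactor 2 lost=not → not all inputs occur → does not occur.
Elevator stuck between floors [OR]: Brake release down=not, Drive chain down=not, Leveling path 2 down=not → no input occurs → does not occur.

No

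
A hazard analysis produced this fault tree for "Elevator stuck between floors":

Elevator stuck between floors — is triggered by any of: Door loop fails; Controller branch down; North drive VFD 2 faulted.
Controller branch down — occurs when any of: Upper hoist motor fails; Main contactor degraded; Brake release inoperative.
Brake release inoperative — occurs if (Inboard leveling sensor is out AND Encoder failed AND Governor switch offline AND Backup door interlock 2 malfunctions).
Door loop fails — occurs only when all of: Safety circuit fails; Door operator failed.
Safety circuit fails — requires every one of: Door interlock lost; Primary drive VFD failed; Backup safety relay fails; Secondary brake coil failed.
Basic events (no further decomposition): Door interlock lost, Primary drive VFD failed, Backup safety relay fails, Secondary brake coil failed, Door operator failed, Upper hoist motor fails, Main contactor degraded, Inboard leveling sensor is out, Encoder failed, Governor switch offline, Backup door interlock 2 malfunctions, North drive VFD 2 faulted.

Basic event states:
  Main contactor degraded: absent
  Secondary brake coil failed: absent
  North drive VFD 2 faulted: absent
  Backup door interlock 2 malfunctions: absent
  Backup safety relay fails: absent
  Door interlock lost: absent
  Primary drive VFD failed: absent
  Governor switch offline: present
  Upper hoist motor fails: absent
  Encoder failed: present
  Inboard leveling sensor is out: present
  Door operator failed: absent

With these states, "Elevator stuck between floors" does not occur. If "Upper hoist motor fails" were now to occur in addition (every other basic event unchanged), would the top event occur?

Yes

Counterfactual: set "Upper hoist motor fails" to occurred.
Safety circuit fails [AND]: Door interlock lost=not, Primary drive VFD failed=not, Backup safety relay fails=not, Secondary brake coil failed=not → not all inputs occur → does not occur.
Door loop fails [AND]: Safety circuit fails=not, Door operator failed=not → not all inputs occur → does not occur.
Brake release inoperative [AND]: Inboard leveling sensor is out=occurs, Encoder failed=occurs, Governor switch offline=occurs, Backup door interlock 2 malfunctions=not → not all inputs occur → does not occur.
Controller branch down [OR]: Upper hoist motor fails=occurs, Main contactor degraded=not, Brake release inoperative=not → at least one input occurs → occurs.
Elevator stuck between floors [OR]: Door loop fails=not, Controller branch down=occurs, North drive VFD 2 faulted=not → at least one input occurs → occurs.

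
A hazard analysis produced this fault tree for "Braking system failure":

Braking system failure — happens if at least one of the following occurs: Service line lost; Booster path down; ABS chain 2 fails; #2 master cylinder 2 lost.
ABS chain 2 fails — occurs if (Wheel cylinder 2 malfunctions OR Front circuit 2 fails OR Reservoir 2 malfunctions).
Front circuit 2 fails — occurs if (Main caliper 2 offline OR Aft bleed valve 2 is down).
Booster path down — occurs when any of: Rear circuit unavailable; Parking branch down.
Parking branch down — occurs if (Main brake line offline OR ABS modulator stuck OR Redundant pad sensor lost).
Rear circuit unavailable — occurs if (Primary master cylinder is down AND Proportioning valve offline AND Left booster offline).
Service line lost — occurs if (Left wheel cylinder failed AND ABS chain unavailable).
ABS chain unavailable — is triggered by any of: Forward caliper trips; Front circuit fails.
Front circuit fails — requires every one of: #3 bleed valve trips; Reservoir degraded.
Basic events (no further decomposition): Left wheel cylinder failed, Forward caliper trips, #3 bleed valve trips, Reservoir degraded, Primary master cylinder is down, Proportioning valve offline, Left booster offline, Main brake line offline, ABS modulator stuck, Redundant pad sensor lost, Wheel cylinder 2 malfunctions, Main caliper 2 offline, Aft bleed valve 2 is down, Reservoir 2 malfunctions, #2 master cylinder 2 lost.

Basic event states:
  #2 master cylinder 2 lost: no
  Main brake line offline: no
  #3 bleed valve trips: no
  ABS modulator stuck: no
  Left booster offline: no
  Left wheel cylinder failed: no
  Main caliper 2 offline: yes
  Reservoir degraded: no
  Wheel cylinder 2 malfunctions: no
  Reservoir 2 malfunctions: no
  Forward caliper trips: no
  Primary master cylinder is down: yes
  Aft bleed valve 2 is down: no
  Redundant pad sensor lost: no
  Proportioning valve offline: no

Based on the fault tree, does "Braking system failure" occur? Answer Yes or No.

Yes

Front circuit fails [AND]: #3 bleed valve trips=not, Reservoir degraded=not → not all inputs occur → does not occur.
ABS chain unavailable [OR]: Forward caliper trips=not, Front circuit fails=not → no input occurs → does not occur.
Service line lost [AND]: Left wheel cylinder failed=not, ABS chain unavailable=not → not all inputs occur → does not occur.
Rear circuit unavailable [AND]: Primary master cylinder is down=occurs, Proportioning valve offline=not, Left booster offline=not → not all inputs occur → does not occur.
Parking branch down [OR]: Main brake line offline=not, ABS modulator stuck=not, Redundant pad sensor lost=not → no input occurs → does not occur.
Booster path down [OR]: Rear circuit unavailable=not, Parking branch down=not → no input occurs → does not occur.
Front circuit 2 fails [OR]: Main caliper 2 offline=occurs, Aft bleed valve 2 is down=not → at least one input occurs → occurs.
ABS chain 2 fails [OR]: Wheel cylinder 2 malfunctions=not, Front circuit 2 fails=occurs, Reservoir 2 malfunctions=not → at least one input occurs → occurs.
Braking system failure [OR]: Service line lost=not, Booster path down=not, ABS chain 2 fails=occurs, #2 master cylinder 2 lost=not → at least one input occurs → occurs.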